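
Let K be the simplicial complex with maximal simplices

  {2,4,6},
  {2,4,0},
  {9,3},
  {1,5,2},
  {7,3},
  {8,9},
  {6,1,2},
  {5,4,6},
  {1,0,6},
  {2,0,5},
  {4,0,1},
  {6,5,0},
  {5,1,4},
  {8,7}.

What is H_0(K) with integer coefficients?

H_0 ≅ Z^2.

Order the vertices as 0 < 1 < 2 < 3 < 4 < 5 < 6 < 7 < 8 < 9. Listing each simplex with vertices in this order, K has dimension 2 with simplices:

  0-simplices (10): [0], [1], [2], [3], [4], [5], [6], [7], [8], [9]
  1-simplices (19): [0,1], [0,2], [0,4], [0,5], [0,6], [1,2], [1,4], [1,5], [1,6], [2,4], [2,5], [2,6], [3,7], [3,9], [4,5], [4,6], [5,6], [7,8], [8,9]
  2-simplices (10): [0,1,4], [0,1,6], [0,2,4], [0,2,5], [0,5,6], [1,2,5], [1,2,6], [1,4,5], [2,4,6], [4,5,6]

giving chain groups C_0 ≅ Z^10, C_1 ≅ Z^19, C_2 ≅ Z^10.

∂_1: C_1 → C_0 maps an edge to its endpoints' difference, ∂[p,q] = q − p.
This gives a 10×19 integer matrix of rank 8; reducing to Smith normal form yields diagonal entries (1,1,1,1,1,1,1,1).

∂_2: C_2 → C_1 maps a triangle to the signed sum of its edges. For instance
  ∂[4,5,6] = [5,6] − [4,6] + [4,5],
  ∂[0,2,4] = [2,4] − [0,4] + [0,2].
As a 19×10 matrix over Z this has rank 10, with invariant factors (1,1,1,1,1,1,1,1,1,2).

Reading off H_k = ker ∂_k / im ∂_{k+1}:

  H_0: rank C_0 − rank ∂_1 = 10 − 8 = 2, and the invariant factors of ∂_1 are all 1, so H_0 = Z^2.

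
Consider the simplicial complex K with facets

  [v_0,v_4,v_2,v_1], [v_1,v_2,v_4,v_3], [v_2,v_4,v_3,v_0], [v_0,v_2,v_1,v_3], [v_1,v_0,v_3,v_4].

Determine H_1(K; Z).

K has 5 vertices, 10 edges, 10 triangles, 5 3-simplices.
rank ∂_1 = 4, rank ∂_2 = 6 ⇒ b_1 = 10 − 4 − 6 = 0; all invariant factors of ∂_2 are 1 so no torsion. So H_1 ≅ 0.

H_1 = 0.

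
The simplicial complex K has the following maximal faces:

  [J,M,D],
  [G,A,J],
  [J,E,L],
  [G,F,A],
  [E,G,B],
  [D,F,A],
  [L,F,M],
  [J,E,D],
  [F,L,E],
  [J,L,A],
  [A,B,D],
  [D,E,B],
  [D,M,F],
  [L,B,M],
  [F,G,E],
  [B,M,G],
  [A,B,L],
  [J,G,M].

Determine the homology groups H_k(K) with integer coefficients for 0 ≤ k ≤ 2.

H_0 = Z,  H_1 = Z^2,  H_2 = Z.

Take the total order A < B < D < E < F < G < J < L < M on the vertex set. Then K (dimension 2) consists of the simplices:

  0-simplices (9): A, B, D, E, F, G, J, L, M
  1-simplices (27): AB, AD, AF, AG, AJ, AL, BD, BE, BG, BL, BM, DE, DF, DJ, DM, EF, EG, EJ, EL, FG, FL, FM, GJ, GM, JL, JM, LM
  2-simplices (18): ABD, ABL, ADF, AFG, AGJ, AJL, BDE, BEG, BGM, BLM, DEJ, DFM, DJM, EFG, EFL, EJL, FLM, GJM

so the chain groups are C_0 ≅ Z^9, C_1 ≅ Z^27, C_2 ≅ Z^18.

Boundary ∂_1: C_1 → C_0 maps an edge to its endpoints' difference, ∂[p,q] = q − p.
As a 9×27 matrix over Z this has rank 8, with invariant factors (1,1,1,1,1,1,1,1).

∂_2: C_2 → C_1 sends each 2-simplex [p,q,r] to [q,r] − [p,r] + [p,q]. For instance
  ∂ADF = DF − AF + AD,
  ∂DJM = JM − DM + DJ.
The resulting 27×18 matrix has rank 17, and its Smith normal form has invariant factors (1,1,1,1,1,1,1,1,1,1,1,1,1,1,1,1,1).

Computing H_k = (kernel of ∂_k) / (image of ∂_{k+1}):

  H_0: rank C_0 − rank ∂_1 = 9 − 8 = 1, and the invariant factors of ∂_1 are all 1, so H_0 ≅ Z.
  H_1: rank ker ∂_1 − rank ∂_2 = (27 − 8) − 17 = 2, and the invariant factors of ∂_2 are all 1, so H_1 ≅ Z^2.
  H_2: rank ker ∂_2 − rank ∂_3 = (18 − 17) − 0 = 1, and there is no ∂_3, so H_2 ≅ Z.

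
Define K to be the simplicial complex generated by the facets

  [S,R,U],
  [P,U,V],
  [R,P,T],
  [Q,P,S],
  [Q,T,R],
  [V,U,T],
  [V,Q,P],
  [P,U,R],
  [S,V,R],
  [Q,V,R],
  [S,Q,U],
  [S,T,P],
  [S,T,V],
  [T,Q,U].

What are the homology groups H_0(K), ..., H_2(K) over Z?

Take the total order P < Q < R < S < T < U < V on the vertex set. Then K (dimension 2) consists of the simplices:

  0-simplices (7): P, Q, R, S, T, U, V
  1-simplices (21): PQ, PR, PS, PT, PU, PV, QR, QS, QT, QU, QV, RS, RT, RU, RV, ST, SU, SV, TU, TV, UV
  2-simplices (14): PQS, PQV, PRT, PRU, PST, PUV, QRT, QRV, QSU, QTU, RSU, RSV, STV, TUV

Hence C_0 ≅ Z^7, C_1 ≅ Z^21, C_2 ≅ Z^14.

The boundary map ∂_1: C_1 → C_0 sends each edge [p,q] (with p < q) to q − p.
This gives a 7×21 integer matrix of rank 6; reducing to Smith normal form yields diagonal entries (1,1,1,1,1,1).

∂_2: C_2 → C_1 sends each 2-simplex [p,q,r] to [q,r] − [p,r] + [p,q]. For instance
  ∂PUV = UV − PV + PU,
  ∂TUV = UV − TV + TU.
The resulting 21×14 matrix has rank 13, and its Smith normal form has invariant factors (1,1,1,1,1,1,1,1,1,1,1,1,1).

Now H_k = ker ∂_k / im ∂_{k+1}, so:

  H_0: rank C_0 − rank ∂_1 = 7 − 6 = 1, and the invariant factors of ∂_1 are all 1, so H_0 = Z.
  H_1: rank ker ∂_1 − rank ∂_2 = (21 − 6) − 13 = 2, and the invariant factors of ∂_2 are all 1, so H_1 = Z^2.
  H_2: rank ker ∂_2 − rank ∂_3 = (14 − 13) − 0 = 1, and there is no ∂_3, so H_2 = Z.

H_0 = Z,  H_1 = Z^2,  H_2 = Z.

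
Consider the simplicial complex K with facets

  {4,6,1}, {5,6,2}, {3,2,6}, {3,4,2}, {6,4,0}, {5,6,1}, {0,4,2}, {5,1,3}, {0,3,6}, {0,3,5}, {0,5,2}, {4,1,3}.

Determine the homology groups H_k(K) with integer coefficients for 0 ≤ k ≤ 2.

Order the vertices as 0 < 1 < 2 < 3 < 4 < 5 < 6. Listing each simplex with vertices in this order, K has dimension 2 with simplices:

  0-simplices (7): [0], [1], [2], [3], [4], [5], [6]
  1-simplices (18): [0,2], [0,3], [0,4], [0,5], [0,6], [1,3], [1,4], [1,5], [1,6], [2,3], [2,4], [2,5], [2,6], [3,4], [3,5], [3,6], [4,6], [5,6]
  2-simplices (12): [0,2,4], [0,2,5], [0,3,5], [0,3,6], [0,4,6], [1,3,4], [1,3,5], [1,4,6], [1,5,6], [2,3,4], [2,3,6], [2,5,6]

Hence C_0 ≅ Z^7, C_1 ≅ Z^18, C_2 ≅ Z^12.

∂_1: C_1 → C_0 sends each edge [p,q] (with p < q) to q − p. For instance
  ∂[0,6] = [6] − [0].
This gives a 7×18 integer matrix of rank 6; reducing to Smith normal form yields diagonal entries (1,1,1,1,1,1).

The boundary map ∂_2: C_2 → C_1 maps a triangle to the signed sum of its edges. For instance
  ∂[0,2,5] = [2,5] − [0,5] + [0,2],
  ∂[0,2,4] = [2,4] − [0,4] + [0,2].
The resulting 18×12 matrix has rank 12, and its Smith normal form has invariant factors (1,1,1,1,1,1,1,1,1,1,1,2).

Reading off H_k = ker ∂_k / im ∂_{k+1}:

  H_0: rank C_0 − rank ∂_1 = 7 − 6 = 1, and the invariant factors of ∂_1 are all 1, so H_0 = Z.
  H_1: rank ker ∂_1 − rank ∂_2 = (18 − 6) − 12 = 0, and ∂_2 has invariant factor 2 > 1, so H_1 = Z_2.
  H_2: rank ker ∂_2 − rank ∂_3 = (12 − 12) − 0 = 0, and there is no ∂_3, so H_2 = 0.

H_0 ≅ Z,  H_1 ≅ Z_2,  H_2 = 0.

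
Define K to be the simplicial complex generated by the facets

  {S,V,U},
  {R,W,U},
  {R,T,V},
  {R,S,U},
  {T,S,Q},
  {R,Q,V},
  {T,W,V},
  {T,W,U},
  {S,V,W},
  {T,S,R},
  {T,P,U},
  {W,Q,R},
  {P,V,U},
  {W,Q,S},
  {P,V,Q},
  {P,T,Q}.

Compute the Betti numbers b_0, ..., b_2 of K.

b_0 = 1, b_1 = 2, b_2 = 1.

Take the total order P < Q < R < S < T < U < V < W on the vertex set. Then K (dimension 2) consists of the simplices:

  0-simplices (8): P, Q, R, S, T, U, V, W
  1-simplices (24): PQ, PT, PU, PV, QR, QS, QT, QV, QW, RS, RT, RU, RV, RW, ST, SU, SV, SW, TU, TV, TW, UV, UW, VW
  2-simplices (16): PQT, PQV, PTU, PUV, QRV, QRW, QST, QSW, RST, RSU, RTV, RUW, SUV, SVW, TUW, TVW

so the chain groups are C_0 ≅ Z^8, C_1 ≅ Z^24, C_2 ≅ Z^16.

The boundary map ∂_1: C_1 → C_0 is given by ∂[p,q] = [q] − [p]. For instance
  ∂UW = W − U.
This gives a 8×24 integer matrix of rank 7; reducing to Smith normal form yields diagonal entries (1,1,1,1,1,1,1).

∂_2: C_2 → C_1 maps a triangle to the signed sum of its edges. For instance
  ∂RUW = UW − RW + RU,
  ∂PTU = TU − PU + PT.
This gives a 24×16 integer matrix of rank 15; reducing to Smith normal form yields diagonal entries (1,1,1,1,1,1,1,1,1,1,1,1,1,1,1).

Computing H_k = (kernel of ∂_k) / (image of ∂_{k+1}):

  H_0: rank C_0 − rank ∂_1 = 8 − 7 = 1, and the invariant factors of ∂_1 are all 1, so H_0 = Z.
  H_1: rank ker ∂_1 − rank ∂_2 = (24 − 7) − 15 = 2, and the invariant factors of ∂_2 are all 1, so H_1 = Z^2.
  H_2: rank ker ∂_2 − rank ∂_3 = (16 − 15) − 0 = 1, and there is no ∂_3, so H_2 = Z.

Hence the Betti numbers are b_0 = 1, b_1 = 2, b_2 = 1.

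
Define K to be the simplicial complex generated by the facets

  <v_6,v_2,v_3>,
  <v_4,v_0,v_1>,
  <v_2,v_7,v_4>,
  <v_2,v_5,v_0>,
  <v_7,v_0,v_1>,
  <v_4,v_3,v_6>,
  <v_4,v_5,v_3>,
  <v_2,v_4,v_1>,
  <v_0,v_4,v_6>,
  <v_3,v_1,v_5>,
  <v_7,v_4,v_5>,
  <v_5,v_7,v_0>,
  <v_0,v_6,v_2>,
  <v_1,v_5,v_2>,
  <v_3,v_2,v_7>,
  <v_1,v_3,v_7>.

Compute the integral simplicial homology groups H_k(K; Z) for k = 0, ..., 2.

K has 8 vertices, 24 edges, 16 triangles.
rank ∂_0 = 0, rank ∂_1 = 7 ⇒ b_0 = 8 − 0 − 7 = 1; all invariant factors of ∂_1 are 1 so no torsion. So H_0 ≅ Z.
rank ∂_1 = 7, rank ∂_2 = 15 ⇒ b_1 = 24 − 7 − 15 = 2; all invariant factors of ∂_2 are 1 so no torsion. So H_1 ≅ Z^2.
rank ∂_2 = 15, rank ∂_3 = 0 ⇒ b_2 = 16 − 15 − 0 = 1. So H_2 ≅ Z.

H_0 ≅ Z,  H_1 ≅ Z^2,  H_2 ≅ Z.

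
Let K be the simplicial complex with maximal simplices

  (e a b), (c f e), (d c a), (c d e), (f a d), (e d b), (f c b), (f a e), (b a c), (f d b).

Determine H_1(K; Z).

Order the vertices as a < b < c < d < e < f. Listing each simplex with vertices in this order, K has dimension 2 with simplices:

  0-simplices (6): a, b, c, d, e, f
  1-simplices (15): ab, ac, ad, ae, af, bc, bd, be, bf, cd, ce, cf, de, df, ef
  2-simplices (10): abc, abe, acd, adf, aef, bcf, bde, bdf, cde, cef

Hence C_0 ≅ Z^6, C_1 ≅ Z^15, C_2 ≅ Z^10.

Boundary ∂_1: C_1 → C_0 sends each edge [p,q] (with p < q) to q − p.
As a 6×15 matrix over Z this has rank 5, with invariant factors (1,1,1,1,1).

∂_2: C_2 → C_1 maps a triangle to the signed sum of its edges. For instance
  ∂bde = de − be + bd,
  ∂aef = ef − af + ae.
As a 15×10 matrix over Z this has rank 10, with invariant factors (1,1,1,1,1,1,1,1,1,2).

Computing H_k = (kernel of ∂_k) / (image of ∂_{k+1}):

  H_1: rank ker ∂_1 − rank ∂_2 = (15 − 5) − 10 = 0, and ∂_2 has invariant factor 2 > 1, so H_1 ≅ Z/2.

H_1 = Z/2.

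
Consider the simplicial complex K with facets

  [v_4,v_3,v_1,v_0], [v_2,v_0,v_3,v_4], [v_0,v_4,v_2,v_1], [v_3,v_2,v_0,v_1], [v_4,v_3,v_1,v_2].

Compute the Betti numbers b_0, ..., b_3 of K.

b_0 = 1, b_1 = 0, b_2 = 0, b_3 = 1.

Fix the vertex order v_0 < v_1 < v_2 < v_3 < v_4 and write every simplex with vertices in increasing order. Then dim K = 3 and the simplices of K are:

  0-simplices (5): [v_0], [v_1], [v_2], [v_3], [v_4]
  1-simplices (10): [v_0,v_1], [v_0,v_2], [v_0,v_3], [v_0,v_4], [v_1,v_2], [v_1,v_3], [v_1,v_4], [v_2,v_3], [v_2,v_4], [v_3,v_4]
  2-simplices (10): [v_0,v_1,v_2], [v_0,v_1,v_3], [v_0,v_1,v_4], [v_0,v_2,v_3], [v_0,v_2,v_4], [v_0,v_3,v_4], [v_1,v_2,v_3], [v_1,v_2,v_4], [v_1,v_3,v_4], [v_2,v_3,v_4]
  3-simplices (5): [v_0,v_1,v_2,v_3], [v_0,v_1,v_2,v_4], [v_0,v_1,v_3,v_4], [v_0,v_2,v_3,v_4], [v_1,v_2,v_3,v_4]

so the chain groups are C_0 ≅ Z^5, C_1 ≅ Z^10, C_2 ≅ Z^10, C_3 ≅ Z^5.

Boundary ∂_1: C_1 → C_0 is given by ∂[p,q] = [q] − [p]. For instance
  ∂[v_1,v_3] = [v_3] − [v_1].
The resulting 5×10 matrix has rank 4, and its Smith normal form has invariant factors (1,1,1,1).

∂_2: C_2 → C_1 maps a triangle to the signed sum of its edges. For instance
  ∂[v_1,v_2,v_4] = [v_2,v_4] − [v_1,v_4] + [v_1,v_2],
  ∂[v_0,v_1,v_3] = [v_1,v_3] − [v_0,v_3] + [v_0,v_1].
As a 10×10 matrix over Z this has rank 6, with invariant factors (1,1,1,1,1,1).

∂_3: C_3 → C_2 sends each 3-simplex σ to the alternating sum Σ_i (−1)^i (σ with its i-th vertex removed). For instance
  ∂[v_0,v_1,v_2,v_3] = [v_1,v_2,v_3] − [v_0,v_2,v_3] + [v_0,v_1,v_3] − [v_0,v_1,v_2],
  ∂[v_1,v_2,v_3,v_4] = [v_2,v_3,v_4] − [v_1,v_3,v_4] + [v_1,v_2,v_4] − [v_1,v_2,v_3].
The resulting 10×5 matrix has rank 4, and its Smith normal form has invariant factors (1,1,1,1).

Now H_k = ker ∂_k / im ∂_{k+1}, so:

  H_0: rank C_0 − rank ∂_1 = 5 − 4 = 1, and the invariant factors of ∂_1 are all 1, so H_0 ≅ Z.
  H_1: rank ker ∂_1 − rank ∂_2 = (10 − 4) − 6 = 0, and the invariant factors of ∂_2 are all 1, so H_1 ≅ 0.
  H_2: rank ker ∂_2 − rank ∂_3 = (10 − 6) − 4 = 0, and the invariant factors of ∂_3 are all 1, so H_2 ≅ 0.
  H_3: rank ker ∂_3 − rank ∂_4 = (5 − 4) − 0 = 1, and there is no ∂_4, so H_3 ≅ Z.

Hence the Betti numbers are b_0 = 1, b_1 = 0, b_2 = 0, b_3 = 1.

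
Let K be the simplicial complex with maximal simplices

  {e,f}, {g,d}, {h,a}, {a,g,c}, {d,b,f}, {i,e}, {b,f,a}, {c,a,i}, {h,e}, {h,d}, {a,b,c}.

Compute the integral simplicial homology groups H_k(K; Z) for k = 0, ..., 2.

Take the total order a < b < c < d < e < f < g < h < i on the vertex set. Then K (dimension 2) consists of the simplices:

  0-simplices (9): a, b, c, d, e, f, g, h, i
  1-simplices (17): ab, ac, af, ag, ah, ai, bc, bd, bf, cg, ci, df, dg, dh, ef, eh, ei
  2-simplices (5): abc, abf, acg, aci, bdf

so the chain groups are C_0 ≅ Z^9, C_1 ≅ Z^17, C_2 ≅ Z^5.

∂_1: C_1 → C_0 is given by ∂[p,q] = [q] − [p].
The 9×17 boundary matrix has rank 8 and Smith normal form diag(1,1,1,1,1,1,1,1).

The boundary map ∂_2: C_2 → C_1 sends each 2-simplex [p,q,r] to [q,r] − [p,r] + [p,q]. For instance
  ∂bdf = df − bf + bd,
  ∂abc = bc − ac + ab.
The resulting 17×5 matrix has rank 5, and its Smith normal form has invariant factors (1,1,1,1,1).

Reading off H_k = ker ∂_k / im ∂_{k+1}:

  H_0: rank C_0 − rank ∂_1 = 9 − 8 = 1, and the invariant factors of ∂_1 are all 1, so H_0 = Z.
  H_1: rank ker ∂_1 − rank ∂_2 = (17 − 8) − 5 = 4, and the invariant factors of ∂_2 are all 1, so H_1 = Z^4.
  H_2: rank ker ∂_2 − rank ∂_3 = (5 − 5) − 0 = 0, and there is no ∂_3, so H_2 = 0.

H_0 = Z,  H_1 = Z^4,  H_2 = 0.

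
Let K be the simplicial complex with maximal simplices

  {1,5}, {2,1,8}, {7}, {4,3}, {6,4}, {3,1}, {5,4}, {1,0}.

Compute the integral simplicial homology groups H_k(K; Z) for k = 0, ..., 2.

H_0 ≅ Z^2,  H_1 ≅ Z,  H_2 = 0.

Take the total order 0 < 1 < 2 < 3 < 4 < 5 < 6 < 7 < 8 on the vertex set. Then K (dimension 2) consists of the simplices:

  0-simplices (9): [0], [1], [2], [3], [4], [5], [6], [7], [8]
  1-simplices (9): [0,1], [1,2], [1,3], [1,5], [1,8], [2,8], [3,4], [4,5], [4,6]
  2-simplices (1): [1,2,8]

so the chain groups are C_0 ≅ Z^9, C_1 ≅ Z^9, C_2 ≅ Z^1.

Boundary ∂_1: C_1 → C_0 is given by ∂[p,q] = [q] − [p].
The 9×9 boundary matrix has rank 7 and Smith normal form diag(1,1,1,1,1,1,1).

The boundary map ∂_2: C_2 → C_1 acts by ∂[p,q,r] = [q,r] − [p,r] + [p,q]. For instance
  ∂[1,2,8] = [2,8] − [1,8] + [1,2].
The resulting 9×1 matrix has rank 1, and its Smith normal form has invariant factors (1).

Reading off H_k = ker ∂_k / im ∂_{k+1}:

  H_0: rank C_0 − rank ∂_1 = 9 − 7 = 2, and the invariant factors of ∂_1 are all 1, so H_0 = Z^2.
  H_1: rank ker ∂_1 − rank ∂_2 = (9 − 7) − 1 = 1, and the invariant factors of ∂_2 are all 1, so H_1 = Z.
  H_2: rank ker ∂_2 − rank ∂_3 = (1 − 1) − 0 = 0, and there is no ∂_3, so H_2 = 0.

As a check, the Euler characteristic is 9 − 9 + 1 = 1, which agrees with 2 − 1 + 0 = 1.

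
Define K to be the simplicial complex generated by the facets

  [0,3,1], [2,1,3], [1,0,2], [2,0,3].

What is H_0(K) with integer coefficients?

Take the total order 0 < 1 < 2 < 3 on the vertex set. Then K (dimension 2) consists of the simplices:

  0-simplices (4): [0], [1], [2], [3]
  1-simplices (6): [0,1], [0,2], [0,3], [1,2], [1,3], [2,3]
  2-simplices (4): [0,1,2], [0,1,3], [0,2,3], [1,2,3]

Hence C_0 ≅ Z^4, C_1 ≅ Z^6, C_2 ≅ Z^4.

Boundary ∂_1: C_1 → C_0 maps an edge to its endpoints' difference, ∂[p,q] = q − p. For instance
  ∂[0,3] = [3] − [0].
The resulting 4×6 matrix has rank 3, and its Smith normal form has invariant factors (1,1,1).

The boundary map ∂_2: C_2 → C_1 maps a triangle to the signed sum of its edges. For instance
  ∂[0,1,3] = [1,3] − [0,3] + [0,1],
  ∂[1,2,3] = [2,3] − [1,3] + [1,2].
The resulting 6×4 matrix has rank 3, and its Smith normal form has invariant factors (1,1,1).

Reading off H_k = ker ∂_k / im ∂_{k+1}:

  H_0: rank C_0 − rank ∂_1 = 4 − 3 = 1, and the invariant factors of ∂_1 are all 1, so H_0 = Z.

(K is a triangulation of the 2-sphere S^2.)

H_0 = Z.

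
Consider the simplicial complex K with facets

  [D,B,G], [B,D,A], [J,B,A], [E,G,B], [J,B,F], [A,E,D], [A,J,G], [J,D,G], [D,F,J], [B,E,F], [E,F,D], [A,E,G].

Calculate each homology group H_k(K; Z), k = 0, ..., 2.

Fix the vertex order A < B < D < E < F < G < J and write every simplex with vertices in increasing order. Then dim K = 2 and the simplices of K are:

  0-simplices (7): A, B, D, E, F, G, J
  1-simplices (18): AB, AD, AE, AG, AJ, BD, BE, BF, BG, BJ, DE, DF, DG, DJ, EF, EG, FJ, GJ
  2-simplices (12): ABD, ABJ, ADE, AEG, AGJ, BDG, BEF, BEG, BFJ, DEF, DFJ, DGJ

so the chain groups are C_0 ≅ Z^7, C_1 ≅ Z^18, C_2 ≅ Z^12.

∂_1: C_1 → C_0 maps an edge to its endpoints' difference, ∂[p,q] = q − p. For instance
  ∂AJ = J − A.
As a 7×18 matrix over Z this has rank 6, with invariant factors (1,1,1,1,1,1).

The boundary map ∂_2: C_2 → C_1 acts by ∂[p,q,r] = [q,r] − [p,r] + [p,q]. For instance
  ∂DEF = EF − DF + DE,
  ∂BEF = EF − BF + BE.
This gives a 18×12 integer matrix of rank 12; reducing to Smith normal form yields diagonal entries (1,1,1,1,1,1,1,1,1,1,1,2).

Now H_k = ker ∂_k / im ∂_{k+1}, so:

  H_0: rank C_0 − rank ∂_1 = 7 − 6 = 1, and the invariant factors of ∂_1 are all 1, so H_0 ≅ Z.
  H_1: rank ker ∂_1 − rank ∂_2 = (18 − 6) − 12 = 0, and ∂_2 has invariant factor 2 > 1, so H_1 ≅ Z/2.
  H_2: rank ker ∂_2 − rank ∂_3 = (12 − 12) − 0 = 0, and there is no ∂_3, so H_2 ≅ 0.

As a check, the Euler characteristic is 7 − 18 + 12 = 1, which agrees with 1 − 0 + 0 = 1.

H_0 = Z,  H_1 = Z/2,  H_2 = 0.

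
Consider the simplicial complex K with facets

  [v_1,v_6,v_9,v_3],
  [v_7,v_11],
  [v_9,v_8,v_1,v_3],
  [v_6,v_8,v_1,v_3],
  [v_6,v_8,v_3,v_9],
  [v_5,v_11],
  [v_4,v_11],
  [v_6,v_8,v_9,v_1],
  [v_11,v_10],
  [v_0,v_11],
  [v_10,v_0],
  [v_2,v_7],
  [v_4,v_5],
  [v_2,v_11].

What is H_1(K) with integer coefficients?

H_1 = Z^3.

We work with the vertex ordering v_0 < v_1 < v_2 < v_3 < v_4 < v_5 < v_6 < v_7 < v_8 < v_9 < v_10 < v_11. The simplices of K, each written with vertices in increasing order, are:

  0-simplices (12): [v_0], [v_1], [v_2], [v_3], [v_4], [v_5], [v_6], [v_7], [v_8], [v_9], [v_10], [v_11]
  1-simplices (19): (19 of them)
  2-simplices (10): [v_1,v_3,v_6], [v_1,v_3,v_8], [v_1,v_3,v_9], [v_1,v_6,v_8], [v_1,v_6,v_9], [v_1,v_8,v_9], [v_3,v_6,v_8], [v_3,v_6,v_9], [v_3,v_8,v_9], [v_6,v_8,v_9]
  3-simplices (5): [v_1,v_3,v_6,v_8], [v_1,v_3,v_6,v_9], [v_1,v_3,v_8,v_9], [v_1,v_6,v_8,v_9], [v_3,v_6,v_8,v_9]

giving chain groups C_0 ≅ Z^12, C_1 ≅ Z^19, C_2 ≅ Z^10, C_3 ≅ Z^5.

The boundary map ∂_1: C_1 → C_0 maps an edge to its endpoints' difference, ∂[p,q] = q − p. For instance
  ∂[v_6,v_9] = [v_9] − [v_6].
As a 12×19 matrix over Z this has rank 10, with invariant factors (1,1,1,1,1,1,1,1,1,1).

The boundary map ∂_2: C_2 → C_1 sends each 2-simplex [p,q,r] to [q,r] − [p,r] + [p,q]. For instance
  ∂[v_3,v_6,v_8] = [v_6,v_8] − [v_3,v_8] + [v_3,v_6],
  ∂[v_1,v_8,v_9] = [v_8,v_9] − [v_1,v_9] + [v_1,v_8].
The resulting 19×10 matrix has rank 6, and its Smith normal form has invariant factors (1,1,1,1,1,1).

The boundary map ∂_3: C_3 → C_2 sends each 3-simplex σ to the alternating sum Σ_i (−1)^i (σ with its i-th vertex removed). For instance
  ∂[v_1,v_6,v_8,v_9] = [v_6,v_8,v_9] − [v_1,v_8,v_9] + [v_1,v_6,v_9] − [v_1,v_6,v_8],
  ∂[v_1,v_3,v_6,v_8] = [v_3,v_6,v_8] − [v_1,v_6,v_8] + [v_1,v_3,v_8] − [v_1,v_3,v_6].
The 10×5 boundary matrix has rank 4 and Smith normal form diag(1,1,1,1).

Now H_k = ker ∂_k / im ∂_{k+1}, so:

  H_1: rank ker ∂_1 − rank ∂_2 = (19 − 10) − 6 = 3, and the invariant factors of ∂_2 are all 1, so H_1 ≅ Z^3.

(K is a triangulation of the disjoint union of the 3-sphere S^3 and a wedge of 3 circles.)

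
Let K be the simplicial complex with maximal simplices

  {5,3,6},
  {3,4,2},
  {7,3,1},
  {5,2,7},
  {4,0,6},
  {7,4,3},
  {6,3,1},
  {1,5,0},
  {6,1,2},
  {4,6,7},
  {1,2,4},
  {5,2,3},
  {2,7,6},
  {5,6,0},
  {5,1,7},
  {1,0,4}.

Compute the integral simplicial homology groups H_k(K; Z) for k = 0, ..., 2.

H_0 = Z,  H_1 = Z^2,  H_2 = Z.

We work with the vertex ordering 0 < 1 < 2 < 3 < 4 < 5 < 6 < 7. The simplices of K, each written with vertices in increasing order, are:

  0-simplices (8): [0], [1], [2], [3], [4], [5], [6], [7]
  1-simplices (24): (24 of them)
  2-simplices (16): [0,1,4], [0,1,5], [0,4,6], [0,5,6], [1,2,4], [1,2,6], [1,3,6], [1,3,7], [1,5,7], [2,3,4], [2,3,5], [2,5,7], [2,6,7], [3,4,7], [3,5,6], [4,6,7]

so the chain groups are C_0 ≅ Z^8, C_1 ≅ Z^24, C_2 ≅ Z^16.

Boundary ∂_1: C_1 → C_0 is given by ∂[p,q] = [q] − [p]. For instance
  ∂[0,4] = [4] − [0].
This gives a 8×24 integer matrix of rank 7; reducing to Smith normal form yields diagonal entries (1,1,1,1,1,1,1).

Boundary ∂_2: C_2 → C_1 acts by ∂[p,q,r] = [q,r] − [p,r] + [p,q]. For instance
  ∂[1,3,7] = [3,7] − [1,7] + [1,3],
  ∂[3,5,6] = [5,6] − [3,6] + [3,5].
As a 24×16 matrix over Z this has rank 15, with invariant factors (1,1,1,1,1,1,1,1,1,1,1,1,1,1,1).

Now H_k = ker ∂_k / im ∂_{k+1}, so:

  H_0: rank C_0 − rank ∂_1 = 8 − 7 = 1, and the invariant factors of ∂_1 are all 1, so H_0 ≅ Z.
  H_1: rank ker ∂_1 − rank ∂_2 = (24 − 7) − 15 = 2, and the invariant factors of ∂_2 are all 1, so H_1 ≅ Z^2.
  H_2: rank ker ∂_2 − rank ∂_3 = (16 − 15) − 0 = 1, and there is no ∂_3, so H_2 ≅ Z.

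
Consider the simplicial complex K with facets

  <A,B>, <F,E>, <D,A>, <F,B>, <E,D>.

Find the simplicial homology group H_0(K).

H_0 ≅ Z.

Take the total order A < B < D < E < F on the vertex set. Then K (dimension 1) consists of the simplices:

  0-simplices (5): A, B, D, E, F
  1-simplices (5): AB, AD, BF, DE, EF

giving chain groups C_0 ≅ Z^5, C_1 ≅ Z^5.

Boundary ∂_1: C_1 → C_0 maps an edge to its endpoints' difference, ∂[p,q] = q − p.
This gives a 5×5 integer matrix of rank 4; reducing to Smith normal form yields diagonal entries (1,1,1,1).

Reading off H_k = ker ∂_k / im ∂_{k+1}:

  H_0: rank C_0 − rank ∂_1 = 5 − 4 = 1, and the invariant factors of ∂_1 are all 1, so H_0 ≅ Z.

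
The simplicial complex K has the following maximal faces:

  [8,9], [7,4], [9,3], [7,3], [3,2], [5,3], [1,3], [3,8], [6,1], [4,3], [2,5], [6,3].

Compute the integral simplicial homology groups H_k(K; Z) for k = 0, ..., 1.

We work with the vertex ordering 1 < 2 < 3 < 4 < 5 < 6 < 7 < 8 < 9. The simplices of K, each written with vertices in increasing order, are:

  0-simplices (9): [1], [2], [3], [4], [5], [6], [7], [8], [9]
  1-simplices (12): [1,3], [1,6], [2,3], [2,5], [3,4], [3,5], [3,6], [3,7], [3,8], [3,9], [4,7], [8,9]

Hence C_0 ≅ Z^9, C_1 ≅ Z^12.

The boundary map ∂_1: C_1 → C_0 is given by ∂[p,q] = [q] − [p].
The 9×12 boundary matrix has rank 8 and Smith normal form diag(1,1,1,1,1,1,1,1).

Reading off H_k = ker ∂_k / im ∂_{k+1}:

  H_0: rank C_0 − rank ∂_1 = 9 − 8 = 1, and the invariant factors of ∂_1 are all 1, so H_0 = Z.
  H_1: rank ker ∂_1 − rank ∂_2 = (12 − 8) − 0 = 4, and there is no ∂_2, so H_1 = Z^4.

H_0 = Z,  H_1 = Z^4.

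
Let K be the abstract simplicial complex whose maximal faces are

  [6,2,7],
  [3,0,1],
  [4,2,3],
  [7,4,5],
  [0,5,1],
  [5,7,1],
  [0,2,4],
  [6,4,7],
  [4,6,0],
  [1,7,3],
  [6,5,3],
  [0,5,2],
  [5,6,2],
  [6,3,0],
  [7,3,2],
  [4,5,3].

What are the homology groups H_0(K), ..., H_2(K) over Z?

H_0 = Z,  H_1 = Z^2,  H_2 = Z.

Fix the vertex order 0 < 1 < 2 < 3 < 4 < 5 < 6 < 7 and write every simplex with vertices in increasing order. Then dim K = 2 and the simplices of K are:

  0-simplices (8): [0], [1], [2], [3], [4], [5], [6], [7]
  1-simplices (24): (24 of them)
  2-simplices (16): [0,1,3], [0,1,5], [0,2,4], [0,2,5], [0,3,6], [0,4,6], [1,3,7], [1,5,7], [2,3,4], [2,3,7], [2,5,6], [2,6,7], [3,4,5], [3,5,6], [4,5,7], [4,6,7]

so the chain groups are C_0 ≅ Z^8, C_1 ≅ Z^24, C_2 ≅ Z^16.

The boundary map ∂_1: C_1 → C_0 maps an edge to its endpoints' difference, ∂[p,q] = q − p. For instance
  ∂[4,6] = [6] − [4].
The 8×24 boundary matrix has rank 7 and Smith normal form diag(1,1,1,1,1,1,1).

∂_2: C_2 → C_1 maps a triangle to the signed sum of its edges. For instance
  ∂[1,5,7] = [5,7] − [1,7] + [1,5],
  ∂[4,6,7] = [6,7] − [4,7] + [4,6].
The resulting 24×16 matrix has rank 15, and its Smith normal form has invariant factors (1,1,1,1,1,1,1,1,1,1,1,1,1,1,1).

Reading off H_k = ker ∂_k / im ∂_{k+1}:

  H_0: rank C_0 − rank ∂_1 = 8 − 7 = 1, and the invariant factors of ∂_1 are all 1, so H_0 = Z.
  H_1: rank ker ∂_1 − rank ∂_2 = (24 − 7) − 15 = 2, and the invariant factors of ∂_2 are all 1, so H_1 = Z^2.
  H_2: rank ker ∂_2 − rank ∂_3 = (16 − 15) − 0 = 1, and there is no ∂_3, so H_2 = Z.

As a check, the Euler characteristic is 8 − 24 + 16 = 0, which agrees with 1 − 2 + 1 = 0.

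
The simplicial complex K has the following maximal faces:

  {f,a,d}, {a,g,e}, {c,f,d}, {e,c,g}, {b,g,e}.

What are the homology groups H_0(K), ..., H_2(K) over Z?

H_0 ≅ Z,  H_1 ≅ Z,  H_2 = 0.

Take the total order a < b < c < d < e < f < g on the vertex set. Then K (dimension 2) consists of the simplices:

  0-simplices (7): a, b, c, d, e, f, g
  1-simplices (12): ad, ae, af, ag, be, bg, cd, ce, cf, cg, df, eg
  2-simplices (5): adf, aeg, beg, cdf, ceg

so the chain groups are C_0 ≅ Z^7, C_1 ≅ Z^12, C_2 ≅ Z^5.

The boundary map ∂_1: C_1 → C_0 is given by ∂[p,q] = [q] − [p].
The resulting 7×12 matrix has rank 6, and its Smith normal form has invariant factors (1,1,1,1,1,1).

Boundary ∂_2: C_2 → C_1 maps a triangle to the signed sum of its edges. For instance
  ∂cdf = df − cf + cd,
  ∂beg = eg − bg + be.
As a 12×5 matrix over Z this has rank 5, with invariant factors (1,1,1,1,1).

Reading off H_k = ker ∂_k / im ∂_{k+1}:

  H_0: rank C_0 − rank ∂_1 = 7 − 6 = 1, and the invariant factors of ∂_1 are all 1, so H_0 ≅ Z.
  H_1: rank ker ∂_1 − rank ∂_2 = (12 − 6) − 5 = 1, and the invariant factors of ∂_2 are all 1, so H_1 ≅ Z.
  H_2: rank ker ∂_2 − rank ∂_3 = (5 − 5) − 0 = 0, and there is no ∂_3, so H_2 ≅ 0.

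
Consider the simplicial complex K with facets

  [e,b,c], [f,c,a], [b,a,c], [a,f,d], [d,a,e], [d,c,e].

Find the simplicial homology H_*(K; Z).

K has 6 vertices, 12 edges, 6 triangles.
rank ∂_0 = 0, rank ∂_1 = 5 ⇒ b_0 = 6 − 0 − 5 = 1; all invariant factors of ∂_1 are 1 so no torsion. So H_0 = Z.
rank ∂_1 = 5, rank ∂_2 = 6 ⇒ b_1 = 12 − 5 − 6 = 1; all invariant factors of ∂_2 are 1 so no torsion. So H_1 = Z.
rank ∂_2 = 6, rank ∂_3 = 0 ⇒ b_2 = 6 − 6 − 0 = 0. So H_2 = 0.

H_0 = Z,  H_1 = Z,  H_2 = 0.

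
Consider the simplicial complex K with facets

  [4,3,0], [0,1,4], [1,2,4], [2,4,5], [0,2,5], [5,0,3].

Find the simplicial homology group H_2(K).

H_2 = 0.

Take the total order 0 < 1 < 2 < 3 < 4 < 5 on the vertex set. Then K (dimension 2) consists of the simplices:

  0-simplices (6): [0], [1], [2], [3], [4], [5]
  1-simplices (12): [0,1], [0,2], [0,3], [0,4], [0,5], [1,2], [1,4], [2,4], [2,5], [3,4], [3,5], [4,5]
  2-simplices (6): [0,1,4], [0,2,5], [0,3,4], [0,3,5], [1,2,4], [2,4,5]

so the chain groups are C_0 ≅ Z^6, C_1 ≅ Z^12, C_2 ≅ Z^6.

The boundary map ∂_1: C_1 → C_0 is given by ∂[p,q] = [q] − [p].
The 6×12 boundary matrix has rank 5 and Smith normal form diag(1,1,1,1,1).

The boundary map ∂_2: C_2 → C_1 acts by ∂[p,q,r] = [q,r] − [p,r] + [p,q]. For instance
  ∂[0,2,5] = [2,5] − [0,5] + [0,2],
  ∂[0,1,4] = [1,4] − [0,4] + [0,1].
The resulting 12×6 matrix has rank 6, and its Smith normal form has invariant factors (1,1,1,1,1,1).

Reading off H_k = ker ∂_k / im ∂_{k+1}:

  H_2: rank ker ∂_2 − rank ∂_3 = (6 − 6) − 0 = 0, and there is no ∂_3, so H_2 = 0.

(K is a triangulation of the cylinder S^1 x I.)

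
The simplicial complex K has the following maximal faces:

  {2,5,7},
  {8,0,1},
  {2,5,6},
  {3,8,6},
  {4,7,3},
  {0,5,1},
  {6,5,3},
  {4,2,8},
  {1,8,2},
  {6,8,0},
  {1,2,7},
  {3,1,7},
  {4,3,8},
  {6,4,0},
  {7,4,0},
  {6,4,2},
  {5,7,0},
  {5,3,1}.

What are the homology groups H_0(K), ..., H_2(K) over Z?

Take the total order 0 < 1 < 2 < 3 < 4 < 5 < 6 < 7 < 8 on the vertex set. Then K (dimension 2) consists of the simplices:

  0-simplices (9): [0], [1], [2], [3], [4], [5], [6], [7], [8]
  1-simplices (27): (27 of them)
  2-simplices (18): [0,1,5], [0,1,8], [0,4,6], [0,4,7], [0,5,7], [0,6,8], [1,2,7], [1,2,8], [1,3,5], [1,3,7], [2,4,6], [2,4,8], [2,5,6], [2,5,7], [3,4,7], [3,4,8], [3,5,6], [3,6,8]

giving chain groups C_0 ≅ Z^9, C_1 ≅ Z^27, C_2 ≅ Z^18.

Boundary ∂_1: C_1 → C_0 sends each edge [p,q] (with p < q) to q − p. For instance
  ∂[0,6] = [6] − [0].
This gives a 9×27 integer matrix of rank 8; reducing to Smith normal form yields diagonal entries (1,1,1,1,1,1,1,1).

∂_2: C_2 → C_1 sends each 2-simplex [p,q,r] to [q,r] − [p,r] + [p,q]. For instance
  ∂[1,3,7] = [3,7] − [1,7] + [1,3],
  ∂[0,1,8] = [1,8] − [0,8] + [0,1].
The 27×18 boundary matrix has rank 18 and Smith normal form diag(1,1,1,1,1,1,1,1,1,1,1,1,1,1,1,1,1,2).

From H_k ≅ ker(∂_k) / im(∂_{k+1}) we obtain:

  H_0: rank C_0 − rank ∂_1 = 9 − 8 = 1, and the invariant factors of ∂_1 are all 1, so H_0 ≅ Z.
  H_1: rank ker ∂_1 − rank ∂_2 = (27 − 8) − 18 = 1, and ∂_2 has invariant factor 2 > 1, so H_1 ≅ Z ⊕ Z_2.
  H_2: rank ker ∂_2 − rank ∂_3 = (18 − 18) − 0 = 0, and there is no ∂_3, so H_2 ≅ 0.

As a check, the Euler characteristic is 9 − 27 + 18 = 0, which agrees with 1 − 1 + 0 = 0.

H_0 = Z,  H_1 = Z ⊕ Z_2,  H_2 = 0.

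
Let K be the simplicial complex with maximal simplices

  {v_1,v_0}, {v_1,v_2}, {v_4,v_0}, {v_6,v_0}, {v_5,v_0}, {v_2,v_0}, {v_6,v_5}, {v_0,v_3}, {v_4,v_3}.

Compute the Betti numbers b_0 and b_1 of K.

Take the total order v_0 < v_1 < v_2 < v_3 < v_4 < v_5 < v_6 on the vertex set. Then K (dimension 1) consists of the simplices:

  0-simplices (7): [v_0], [v_1], [v_2], [v_3], [v_4], [v_5], [v_6]
  1-simplices (9): [v_0,v_1], [v_0,v_2], [v_0,v_3], [v_0,v_4], [v_0,v_5], [v_0,v_6], [v_1,v_2], [v_3,v_4], [v_5,v_6]

Hence C_0 ≅ Z^7, C_1 ≅ Z^9.

The boundary map ∂_1: C_1 → C_0 sends each edge [p,q] (with p < q) to q − p. For instance
  ∂[v_0,v_5] = [v_5] − [v_0].
The 7×9 boundary matrix has rank 6 and Smith normal form diag(1,1,1,1,1,1).

Now H_k = ker ∂_k / im ∂_{k+1}, so:

  H_0: rank C_0 − rank ∂_1 = 7 − 6 = 1, and the invariant factors of ∂_1 are all 1, so H_0 ≅ Z.
  H_1: rank ker ∂_1 − rank ∂_2 = (9 − 6) − 0 = 3, and there is no ∂_2, so H_1 ≅ Z^3.

As a check, the Euler characteristic is 7 − 9 = -2, which agrees with 1 − 3 = -2.

Hence the Betti numbers are b_0 = 1, b_1 = 3.

b_0 = 1, b_1 = 3.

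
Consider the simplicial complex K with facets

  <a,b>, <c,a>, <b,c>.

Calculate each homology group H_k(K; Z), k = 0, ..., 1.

H_0 = Z,  H_1 = Z.

K has 3 vertices, 3 edges.
rank ∂_0 = 0, rank ∂_1 = 2 ⇒ b_0 = 3 − 0 − 2 = 1; all invariant factors of ∂_1 are 1 so no torsion. So H_0 = Z.
rank ∂_1 = 2, rank ∂_2 = 0 ⇒ b_1 = 3 − 2 − 0 = 1. So H_1 = Z.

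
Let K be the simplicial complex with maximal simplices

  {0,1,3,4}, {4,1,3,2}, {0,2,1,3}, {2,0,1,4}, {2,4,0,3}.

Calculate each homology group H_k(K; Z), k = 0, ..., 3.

H_0 ≅ Z,  H_1 = 0,  H_2 = 0,  H_3 ≅ Z.

Take the total order 0 < 1 < 2 < 3 < 4 on the vertex set. Then K (dimension 3) consists of the simplices:

  0-simplices (5): [0], [1], [2], [3], [4]
  1-simplices (10): [0,1], [0,2], [0,3], [0,4], [1,2], [1,3], [1,4], [2,3], [2,4], [3,4]
  2-simplices (10): [0,1,2], [0,1,3], [0,1,4], [0,2,3], [0,2,4], [0,3,4], [1,2,3], [1,2,4], [1,3,4], [2,3,4]
  3-simplices (5): [0,1,2,3], [0,1,2,4], [0,1,3,4], [0,2,3,4], [1,2,3,4]

so the chain groups are C_0 ≅ Z^5, C_1 ≅ Z^10, C_2 ≅ Z^10, C_3 ≅ Z^5.

The boundary map ∂_1: C_1 → C_0 is given by ∂[p,q] = [q] − [p]. For instance
  ∂[0,3] = [3] − [0].
The resulting 5×10 matrix has rank 4, and its Smith normal form has invariant factors (1,1,1,1).

The boundary map ∂_2: C_2 → C_1 maps a triangle to the signed sum of its edges. For instance
  ∂[0,1,2] = [1,2] − [0,2] + [0,1],
  ∂[2,3,4] = [3,4] − [2,4] + [2,3].
As a 10×10 matrix over Z this has rank 6, with invariant factors (1,1,1,1,1,1).

Boundary ∂_3: C_3 → C_2 sends each 3-simplex σ to the alternating sum Σ_i (−1)^i (σ with its i-th vertex removed). For instance
  ∂[0,2,3,4] = [2,3,4] − [0,3,4] + [0,2,4] − [0,2,3],
  ∂[0,1,2,4] = [1,2,4] − [0,2,4] + [0,1,4] − [0,1,2].
This gives a 10×5 integer matrix of rank 4; reducing to Smith normal form yields diagonal entries (1,1,1,1).

From H_k ≅ ker(∂_k) / im(∂_{k+1}) we obtain:

  H_0: rank C_0 − rank ∂_1 = 5 − 4 = 1, and the invariant factors of ∂_1 are all 1, so H_0 ≅ Z.
  H_1: rank ker ∂_1 − rank ∂_2 = (10 − 4) − 6 = 0, and the invariant factors of ∂_2 are all 1, so H_1 ≅ 0.
  H_2: rank ker ∂_2 − rank ∂_3 = (10 − 6) − 4 = 0, and the invariant factors of ∂_3 are all 1, so H_2 ≅ 0.
  H_3: rank ker ∂_3 − rank ∂_4 = (5 − 4) − 0 = 1, and there is no ∂_4, so H_3 ≅ Z.

(K is a triangulation of the 3-sphere S^3.)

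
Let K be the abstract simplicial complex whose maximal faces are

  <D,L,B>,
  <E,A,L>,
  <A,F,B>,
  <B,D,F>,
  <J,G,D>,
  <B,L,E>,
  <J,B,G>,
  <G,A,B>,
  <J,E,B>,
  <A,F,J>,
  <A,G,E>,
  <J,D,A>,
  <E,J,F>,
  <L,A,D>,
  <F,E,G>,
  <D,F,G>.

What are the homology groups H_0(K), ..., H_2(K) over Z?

H_0 ≅ Z,  H_1 ≅ Z^2,  H_2 ≅ Z.

Take the total order A < B < D < E < F < G < J < L on the vertex set. Then K (dimension 2) consists of the simplices:

  0-simplices (8): A, B, D, E, F, G, J, L
  1-simplices (24): AB, AD, AE, AF, AG, AJ, AL, BD, BE, BF, BG, BJ, BL, DF, DG, DJ, DL, EF, EG, EJ, EL, FG, FJ, GJ
  2-simplices (16): ABF, ABG, ADJ, ADL, AEG, AEL, AFJ, BDF, BDL, BEJ, BEL, BGJ, DFG, DGJ, EFG, EFJ

so the chain groups are C_0 ≅ Z^8, C_1 ≅ Z^24, C_2 ≅ Z^16.

∂_1: C_1 → C_0 sends each edge [p,q] (with p < q) to q − p.
This gives a 8×24 integer matrix of rank 7; reducing to Smith normal form yields diagonal entries (1,1,1,1,1,1,1).

The boundary map ∂_2: C_2 → C_1 maps a triangle to the signed sum of its edges. For instance
  ∂AEL = EL − AL + AE,
  ∂BDL = DL − BL + BD.
As a 24×16 matrix over Z this has rank 15, with invariant factors (1,1,1,1,1,1,1,1,1,1,1,1,1,1,1).

Reading off H_k = ker ∂_k / im ∂_{k+1}:

  H_0: rank C_0 − rank ∂_1 = 8 − 7 = 1, and the invariant factors of ∂_1 are all 1, so H_0 = Z.
  H_1: rank ker ∂_1 − rank ∂_2 = (24 − 7) − 15 = 2, and the invariant factors of ∂_2 are all 1, so H_1 = Z^2.
  H_2: rank ker ∂_2 − rank ∂_3 = (16 − 15) − 0 = 1, and there is no ∂_3, so H_2 = Z.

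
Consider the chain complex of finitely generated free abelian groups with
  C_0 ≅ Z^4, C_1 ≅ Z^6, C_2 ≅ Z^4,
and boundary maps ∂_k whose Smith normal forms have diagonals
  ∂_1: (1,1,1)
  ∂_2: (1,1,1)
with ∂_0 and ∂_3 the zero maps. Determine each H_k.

H_0: b_0 = 4 − 0 − 3 = 1; torsion from ∂_1 factors > 1: none. So H_0 = Z.
H_1: b_1 = 6 − 3 − 3 = 0; torsion from ∂_2 factors > 1: none. So H_1 = 0.
H_2: b_2 = 4 − 3 − 0 = 1; torsion from ∂_3 factors > 1: none. So H_2 = Z.

H_0 = Z,  H_1 = 0,  H_2 = Z.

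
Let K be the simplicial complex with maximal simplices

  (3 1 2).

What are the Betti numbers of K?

Take the total order 1 < 2 < 3 on the vertex set. Then K (dimension 2) consists of the simplices:

  0-simplices (3): [1], [2], [3]
  1-simplices (3): [1,2], [1,3], [2,3]
  2-simplices (1): [1,2,3]

giving chain groups C_0 ≅ Z^3, C_1 ≅ Z^3, C_2 ≅ Z^1.

∂_1: C_1 → C_0 is given by ∂[p,q] = [q] − [p].
This gives a 3×3 integer matrix of rank 2; reducing to Smith normal form yields diagonal entries (1,1).

Boundary ∂_2: C_2 → C_1 sends each 2-simplex [p,q,r] to [q,r] − [p,r] + [p,q]. For instance
  ∂[1,2,3] = [2,3] − [1,3] + [1,2].
The resulting 3×1 matrix has rank 1, and its Smith normal form has invariant factors (1).

Computing H_k = (kernel of ∂_k) / (image of ∂_{k+1}):

  H_0: rank C_0 − rank ∂_1 = 3 − 2 = 1, and the invariant factors of ∂_1 are all 1, so H_0 = Z.
  H_1: rank ker ∂_1 − rank ∂_2 = (3 − 2) − 1 = 0, and the invariant factors of ∂_2 are all 1, so H_1 = 0.
  H_2: rank ker ∂_2 − rank ∂_3 = (1 − 1) − 0 = 0, and there is no ∂_3, so H_2 = 0.

As a check, the Euler characteristic is 3 − 3 + 1 = 1, which agrees with 1 − 0 + 0 = 1.

Hence the Betti numbers are b_0 = 1, b_1 = 0, b_2 = 0.

b_0 = 1, b_1 = 0, b_2 = 0.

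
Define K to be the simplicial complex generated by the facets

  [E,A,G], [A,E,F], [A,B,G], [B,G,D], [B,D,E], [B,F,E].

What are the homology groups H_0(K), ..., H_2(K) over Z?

We work with the vertex ordering A < B < D < E < F < G. The simplices of K, each written with vertices in increasing order, are:

  0-simplices (6): A, B, D, E, F, G
  1-simplices (12): AB, AE, AF, AG, BD, BE, BF, BG, DE, DG, EF, EG
  2-simplices (6): ABG, AEF, AEG, BDE, BDG, BEF

Hence C_0 ≅ Z^6, C_1 ≅ Z^12, C_2 ≅ Z^6.

Boundary ∂_1: C_1 → C_0 maps an edge to its endpoints' difference, ∂[p,q] = q − p. For instance
  ∂BF = F − B.
As a 6×12 matrix over Z this has rank 5, with invariant factors (1,1,1,1,1).

∂_2: C_2 → C_1 maps a triangle to the signed sum of its edges. For instance
  ∂BDG = DG − BG + BD,
  ∂BEF = EF − BF + BE.
The resulting 12×6 matrix has rank 6, and its Smith normal form has invariant factors (1,1,1,1,1,1).

From H_k ≅ ker(∂_k) / im(∂_{k+1}) we obtain:

  H_0: rank C_0 − rank ∂_1 = 6 − 5 = 1, and the invariant factors of ∂_1 are all 1, so H_0 ≅ Z.
  H_1: rank ker ∂_1 − rank ∂_2 = (12 − 5) − 6 = 1, and the invariant factors of ∂_2 are all 1, so H_1 ≅ Z.
  H_2: rank ker ∂_2 − rank ∂_3 = (6 − 6) − 0 = 0, and there is no ∂_3, so H_2 ≅ 0.

H_0 ≅ Z,  H_1 ≅ Z,  H_2 = 0.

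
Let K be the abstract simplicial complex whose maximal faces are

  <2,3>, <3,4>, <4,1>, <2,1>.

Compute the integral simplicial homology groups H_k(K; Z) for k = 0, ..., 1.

Take the total order 1 < 2 < 3 < 4 on the vertex set. Then K (dimension 1) consists of the simplices:

  0-simplices (4): [1], [2], [3], [4]
  1-simplices (4): [1,2], [1,4], [2,3], [3,4]

so the chain groups are C_0 ≅ Z^4, C_1 ≅ Z^4.

The boundary map ∂_1: C_1 → C_0 maps an edge to its endpoints' difference, ∂[p,q] = q − p. For instance
  ∂[1,4] = [4] − [1].
The 4×4 boundary matrix has rank 3 and Smith normal form diag(1,1,1).

Now H_k = ker ∂_k / im ∂_{k+1}, so:

  H_0: rank C_0 − rank ∂_1 = 4 − 3 = 1, and the invariant factors of ∂_1 are all 1, so H_0 = Z.
  H_1: rank ker ∂_1 − rank ∂_2 = (4 − 3) − 0 = 1, and there is no ∂_2, so H_1 = Z.

As a check, the Euler characteristic is 4 − 4 = 0, which agrees with 1 − 1 = 0.
(K is a triangulation of the circle S^1.)

H_0 = Z,  H_1 = Z.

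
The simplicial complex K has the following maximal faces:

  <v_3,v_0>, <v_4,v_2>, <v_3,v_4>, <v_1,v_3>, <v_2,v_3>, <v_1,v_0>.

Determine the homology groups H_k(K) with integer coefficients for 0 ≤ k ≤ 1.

H_0 = Z,  H_1 = Z^2.

K has 5 vertices, 6 edges.
rank ∂_0 = 0, rank ∂_1 = 4 ⇒ b_0 = 5 − 0 − 4 = 1; all invariant factors of ∂_1 are 1 so no torsion. So H_0 = Z.
rank ∂_1 = 4, rank ∂_2 = 0 ⇒ b_1 = 6 − 4 − 0 = 2. So H_1 = Z^2.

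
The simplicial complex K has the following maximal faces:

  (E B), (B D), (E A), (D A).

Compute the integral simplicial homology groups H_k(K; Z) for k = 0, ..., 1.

We work with the vertex ordering A < B < D < E. The simplices of K, each written with vertices in increasing order, are:

  0-simplices (4): A, B, D, E
  1-simplices (4): AD, AE, BD, BE

giving chain groups C_0 ≅ Z^4, C_1 ≅ Z^4.

The boundary map ∂_1: C_1 → C_0 is given by ∂[p,q] = [q] − [p]. For instance
  ∂BE = E − B.
The 4×4 boundary matrix has rank 3 and Smith normal form diag(1,1,1).

Reading off H_k = ker ∂_k / im ∂_{k+1}:

  H_0: rank C_0 − rank ∂_1 = 4 − 3 = 1, and the invariant factors of ∂_1 are all 1, so H_0 = Z.
  H_1: rank ker ∂_1 − rank ∂_2 = (4 − 3) − 0 = 1, and there is no ∂_2, so H_1 = Z.

H_0 = Z,  H_1 = Z.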